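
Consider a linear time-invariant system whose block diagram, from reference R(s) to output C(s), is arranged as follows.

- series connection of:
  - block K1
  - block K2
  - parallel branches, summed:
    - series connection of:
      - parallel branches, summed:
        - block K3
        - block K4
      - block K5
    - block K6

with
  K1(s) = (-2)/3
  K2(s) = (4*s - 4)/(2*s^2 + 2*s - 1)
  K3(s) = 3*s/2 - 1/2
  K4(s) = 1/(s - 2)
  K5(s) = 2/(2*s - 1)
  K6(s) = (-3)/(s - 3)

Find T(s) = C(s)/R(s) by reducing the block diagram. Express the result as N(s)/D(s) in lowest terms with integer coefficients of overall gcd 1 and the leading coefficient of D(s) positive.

First reduce the diagram to T(s).

[1] parallel reduction of K3, K4, giving (3*s^2 - 7*s + 4)/(2*s - 4)
[2] reduce the series chain (K3+K4), K5, giving (3*s^2 - 7*s + 4)/(2*s^2 - 5*s + 2)
[3] reduce the parallel group ((K3+K4)*K5), K6, giving (3*s^3 - 22*s^2 + 40*s - 18)/(2*s^3 - 11*s^2 + 17*s - 6)
[4] multiply K1, K2, (((K3+K4)*K5)+K6) (series): this yields T(s), and no further normalization is needed

Answer: (-24*s^4 + 200*s^3 - 496*s^2 + 464*s - 144)/(12*s^5 - 54*s^4 + 30*s^3 + 99*s^2 - 87*s + 18)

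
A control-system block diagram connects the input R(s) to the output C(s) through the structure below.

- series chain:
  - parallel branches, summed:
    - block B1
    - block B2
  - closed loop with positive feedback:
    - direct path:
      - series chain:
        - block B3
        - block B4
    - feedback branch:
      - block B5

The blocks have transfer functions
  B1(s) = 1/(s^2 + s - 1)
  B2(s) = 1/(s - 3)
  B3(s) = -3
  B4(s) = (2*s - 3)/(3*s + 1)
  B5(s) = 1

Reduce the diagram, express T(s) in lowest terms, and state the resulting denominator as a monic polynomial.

The answer is s^4 - 26*s^3/9 - 20*s^2/9 + 59*s/9 - 8/3.

Reasoning:
Step 1: parallel reduction of B1, B2: (s^2 + 2*s - 4)/(s^3 - 2*s^2 - 4*s + 3)
Step 2: reduce the series chain B3, B4: (9 - 6*s)/(3*s + 1)
Step 3: collapse the loop ((B3*B4) forward, B5 return): (9 - 6*s)/(9*s - 8)
Step 4: series reduction of (B1+B2), [(B3*B4)/(1-(B3*B4)*B5)]: (-6*s^3 - 3*s^2 + 42*s - 36)/(9*s^4 - 26*s^3 - 20*s^2 + 59*s - 24)
Step 4 gives the fully reduced T(s), with no common factor left to cancel. The denominator's leading coefficient is 9, so divide each of its coefficients by 9 to get the monic form.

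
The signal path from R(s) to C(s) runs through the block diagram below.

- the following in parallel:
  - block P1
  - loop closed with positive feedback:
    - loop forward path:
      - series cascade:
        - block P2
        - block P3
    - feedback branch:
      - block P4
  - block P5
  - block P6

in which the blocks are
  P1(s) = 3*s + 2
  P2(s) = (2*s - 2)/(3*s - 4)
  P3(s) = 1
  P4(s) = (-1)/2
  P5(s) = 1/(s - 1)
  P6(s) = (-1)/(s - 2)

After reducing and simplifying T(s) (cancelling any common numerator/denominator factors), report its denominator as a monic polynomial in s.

Step 1 - series reduction of P2, P3 -> (2*s - 2)/(3*s - 4)
Step 2 - reduce the feedback loop with forward (P2*P3) and return P4 -> (2*s - 2)/(4*s - 5)
Step 3 - reduce the parallel group P1, [(P2*P3)/(1-(P2*P3)*P4)], P5, P6 -> (12*s^4 - 41*s^3 + 27*s^2 + 22*s - 19)/(4*s^3 - 17*s^2 + 23*s - 10)
T(s) is the step-3 result (common factors already cancelled). Leading coefficient of the denominator: 4. Divide through by 4 for the monic polynomial.

Hence the answer: s^3 - 17*s^2/4 + 23*s/4 - 5/2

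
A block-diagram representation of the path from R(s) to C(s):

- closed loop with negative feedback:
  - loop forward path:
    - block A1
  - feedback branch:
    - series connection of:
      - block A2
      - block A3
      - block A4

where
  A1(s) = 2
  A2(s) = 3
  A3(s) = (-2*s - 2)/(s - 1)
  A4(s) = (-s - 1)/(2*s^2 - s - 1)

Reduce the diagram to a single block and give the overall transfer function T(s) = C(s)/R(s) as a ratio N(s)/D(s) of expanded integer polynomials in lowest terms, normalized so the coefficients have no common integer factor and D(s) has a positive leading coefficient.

Step 1. series reduction of A2, A3, A4 -> (6*s^2 + 12*s + 6)/(2*s^3 - 3*s^2 + 1)
Step 2. feedback reduction of A1, (A2*A3*A4); the result is T(s) itself (integer coefficients, no common factor, positive leading denominator coefficient)

Therefore the answer is (4*s^3 - 6*s^2 + 2)/(2*s^3 + 9*s^2 + 24*s + 13).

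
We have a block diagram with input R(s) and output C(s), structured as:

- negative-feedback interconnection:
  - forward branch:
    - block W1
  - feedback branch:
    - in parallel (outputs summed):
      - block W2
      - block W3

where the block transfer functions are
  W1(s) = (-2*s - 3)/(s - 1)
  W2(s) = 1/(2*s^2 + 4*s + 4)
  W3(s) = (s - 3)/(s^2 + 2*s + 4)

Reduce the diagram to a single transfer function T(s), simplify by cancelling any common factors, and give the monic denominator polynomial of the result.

Answer: s^5 + s^4 + 4*s^3 + 19*s^2/2 + 13*s + 4

Working:
Step 1. combine W2, W3 in parallel -> (2*s^3 - s^2 - 6*s - 8)/(2*s^4 + 8*s^3 + 20*s^2 + 24*s + 16)
Step 2. reduce the feedback loop with forward W1 and return (W2+W3) -> (-4*s^5 - 22*s^4 - 64*s^3 - 108*s^2 - 104*s - 48)/(2*s^5 + 2*s^4 + 8*s^3 + 19*s^2 + 26*s + 8)
No further cancellation is possible in the step-2 result, so that is T(s). Its denominator becomes monic after dividing by the leading coefficient 2.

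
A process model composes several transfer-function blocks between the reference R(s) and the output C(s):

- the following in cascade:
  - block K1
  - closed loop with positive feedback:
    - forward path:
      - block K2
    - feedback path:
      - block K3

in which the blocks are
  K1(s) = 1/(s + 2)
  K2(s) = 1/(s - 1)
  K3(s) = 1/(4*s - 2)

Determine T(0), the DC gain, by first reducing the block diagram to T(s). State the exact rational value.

Reducing step by step:

Step 1 - reduce the feedback loop with forward K2 and return K3, giving (4*s - 2)/(4*s^2 - 6*s + 1)
Step 2 - reduce the series chain K1, [K2/(1-K2*K3)], giving (4*s - 2)/(4*s^3 + 2*s^2 - 11*s + 2)
Evaluating the step-2 result (the overall T(s)) at s = 0 gives T(0) = -2/2 = -1.

Answer: -1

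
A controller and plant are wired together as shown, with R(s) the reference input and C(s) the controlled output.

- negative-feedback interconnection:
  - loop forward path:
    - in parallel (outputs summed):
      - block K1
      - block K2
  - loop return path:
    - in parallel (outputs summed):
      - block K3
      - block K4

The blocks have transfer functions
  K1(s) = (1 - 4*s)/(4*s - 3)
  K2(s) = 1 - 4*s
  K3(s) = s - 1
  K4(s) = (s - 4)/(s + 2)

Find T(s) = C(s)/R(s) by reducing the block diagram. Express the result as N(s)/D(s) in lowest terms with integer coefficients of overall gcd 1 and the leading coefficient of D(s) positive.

(1) combine K1, K2 in parallel, giving (-16*s^2 + 12*s - 2)/(4*s - 3)
(2) add K3, K4 (parallel), giving (s^2 + 2*s - 6)/(s + 2)
(3) feedback reduction of (K1+K2), (K3+K4) - this is the overall T(s), already in the required normalized form

Final answer: (16*s^3 + 20*s^2 - 22*s + 4)/(16*s^4 + 20*s^3 - 122*s^2 + 71*s - 6)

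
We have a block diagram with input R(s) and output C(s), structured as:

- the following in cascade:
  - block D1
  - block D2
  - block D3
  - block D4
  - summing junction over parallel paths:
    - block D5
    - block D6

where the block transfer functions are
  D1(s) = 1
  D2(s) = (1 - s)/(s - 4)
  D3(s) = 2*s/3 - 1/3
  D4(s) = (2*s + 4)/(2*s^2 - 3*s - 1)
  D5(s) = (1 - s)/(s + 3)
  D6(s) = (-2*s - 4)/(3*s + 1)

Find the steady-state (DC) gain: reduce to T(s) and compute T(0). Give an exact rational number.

Step 1 - reduce the parallel group D5, D6 = (-5*s^2 - 8*s - 11)/(3*s^2 + 10*s + 3)
Step 2 - cascade D1, D2, D3, D4, (D5+D6) = (20*s^5 + 42*s^4 + 10*s^3 - 38*s^2 - 78*s + 44)/(18*s^5 - 39*s^4 - 213*s^3 + 267*s^2 + 219*s + 36)
Step 2 gives the overall T(s). Then T(0) = 44/36 = 11/9.

Final answer: 11/9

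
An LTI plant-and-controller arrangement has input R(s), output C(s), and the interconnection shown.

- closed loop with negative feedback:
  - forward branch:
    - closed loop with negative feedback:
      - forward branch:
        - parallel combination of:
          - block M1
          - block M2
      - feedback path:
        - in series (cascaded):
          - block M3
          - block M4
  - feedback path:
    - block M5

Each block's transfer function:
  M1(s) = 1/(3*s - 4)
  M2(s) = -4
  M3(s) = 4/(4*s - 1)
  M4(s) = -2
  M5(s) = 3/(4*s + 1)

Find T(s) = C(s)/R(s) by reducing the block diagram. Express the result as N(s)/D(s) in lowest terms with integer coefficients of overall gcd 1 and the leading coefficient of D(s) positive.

Step 1. reduce the parallel group M1, M2 = (17 - 12*s)/(3*s - 4)
Step 2. combine M3, M4 in series = (-8)/(4*s - 1)
Step 3. close the feedback loop around (M1+M2), (M3*M4) = (-48*s^2 + 80*s - 17)/(12*s^2 + 77*s - 132)
Step 4. reduce the feedback loop with forward [(M1+M2)/(1+(M1+M2)*(M3*M4))] and return M5, giving the overall T(s)

Answer: (-192*s^3 + 272*s^2 + 12*s - 17)/(48*s^3 + 176*s^2 - 211*s - 183)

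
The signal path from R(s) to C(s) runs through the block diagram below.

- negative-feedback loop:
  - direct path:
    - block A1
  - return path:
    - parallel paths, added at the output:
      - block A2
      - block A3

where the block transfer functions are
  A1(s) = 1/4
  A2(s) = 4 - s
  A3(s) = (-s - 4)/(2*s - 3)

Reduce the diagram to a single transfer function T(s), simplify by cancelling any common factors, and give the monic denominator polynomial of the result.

[1] add A2, A3 (parallel) = (-2*s^2 + 10*s - 16)/(2*s - 3)
[2] collapse the loop (A1 forward, (A2+A3) return) = (3 - 2*s)/(2*s^2 - 18*s + 28)
That last expression is T(s), already simplified. Scaling its denominator by 1/2 (the reciprocal of the leading coefficient) yields the monic denominator.

Final answer: s^2 - 9*s + 14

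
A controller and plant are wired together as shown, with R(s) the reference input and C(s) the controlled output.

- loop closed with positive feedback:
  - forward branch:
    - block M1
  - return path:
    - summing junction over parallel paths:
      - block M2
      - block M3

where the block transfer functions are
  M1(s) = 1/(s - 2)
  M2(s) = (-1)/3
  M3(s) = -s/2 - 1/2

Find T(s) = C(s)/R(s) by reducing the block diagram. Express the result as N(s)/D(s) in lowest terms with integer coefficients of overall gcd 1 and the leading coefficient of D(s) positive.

Reducing step by step:

[1] reduce the parallel group M2, M3 -> -s/2 - 5/6
[2] reduce the feedback loop with forward M1 and return (M2+M3): this yields T(s), and no further normalization is needed

Answer: 6/(9*s - 7)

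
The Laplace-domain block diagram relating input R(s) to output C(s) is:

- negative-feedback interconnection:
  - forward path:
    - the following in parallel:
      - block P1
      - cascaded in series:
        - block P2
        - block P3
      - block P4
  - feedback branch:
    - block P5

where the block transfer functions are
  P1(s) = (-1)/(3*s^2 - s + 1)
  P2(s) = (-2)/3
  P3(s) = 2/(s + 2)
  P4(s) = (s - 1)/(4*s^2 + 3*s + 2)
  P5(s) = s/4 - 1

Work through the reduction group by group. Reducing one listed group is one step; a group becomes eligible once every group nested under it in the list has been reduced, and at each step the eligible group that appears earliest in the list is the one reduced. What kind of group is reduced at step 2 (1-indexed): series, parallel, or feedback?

(1) series reduction of P2, P3
(2) reduce the parallel group P1, (P2*P3), P4
(3) apply the feedback formula to (P1+(P2*P3)+P4), P5
The group at step 2 is a parallel group.

Hence the answer: parallel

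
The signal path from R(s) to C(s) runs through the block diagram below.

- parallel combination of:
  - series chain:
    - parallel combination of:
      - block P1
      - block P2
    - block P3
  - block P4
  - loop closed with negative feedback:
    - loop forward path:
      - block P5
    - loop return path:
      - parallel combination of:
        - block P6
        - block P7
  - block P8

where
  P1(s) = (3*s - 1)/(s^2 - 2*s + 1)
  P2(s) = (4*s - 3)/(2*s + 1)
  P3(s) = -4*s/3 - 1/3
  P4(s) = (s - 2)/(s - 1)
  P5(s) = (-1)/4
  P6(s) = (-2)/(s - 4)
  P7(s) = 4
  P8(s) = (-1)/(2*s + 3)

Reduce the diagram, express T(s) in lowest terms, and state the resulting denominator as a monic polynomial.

1. combine P1, P2 in parallel = (4*s^3 - 5*s^2 + 11*s - 4)/(2*s^3 - 3*s^2 + 1)
2. multiply (P1+P2), P3 (series) = (-16*s^4 + 16*s^3 - 39*s^2 + 5*s + 4)/(6*s^3 - 9*s^2 + 3)
3. sum the parallel branches P6, P7 = (4*s - 18)/(s - 4)
4. reduce the feedback loop with forward P5 and return (P6+P7) = 2 - s/2
5. sum the parallel branches ((P1+P2)*P3), P4, [P5/(1+P5*(P6+P7))], P8 = (-76*s^5 + 40*s^4 - 69*s^3 - 388*s^2 + 103*s + 90)/(24*s^4 - 54*s^2 + 12*s + 18)
No further cancellation is possible in the step-5 result, so that is T(s). Its denominator becomes monic after dividing by the leading coefficient 24.

Therefore the answer is s^4 - 9*s^2/4 + s/2 + 3/4.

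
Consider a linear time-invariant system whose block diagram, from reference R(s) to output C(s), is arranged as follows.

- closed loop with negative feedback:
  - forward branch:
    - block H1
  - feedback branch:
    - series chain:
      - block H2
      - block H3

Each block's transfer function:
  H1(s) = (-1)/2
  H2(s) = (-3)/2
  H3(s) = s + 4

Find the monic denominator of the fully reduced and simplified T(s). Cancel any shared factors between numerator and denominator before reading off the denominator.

Answer: s + 16/3

Working:
1. combine H2, H3 in series gives -3*s/2 - 6
2. close the feedback loop around H1, (H2*H3) gives (-2)/(3*s + 16)
That last expression is T(s), already simplified. Scaling its denominator by 1/3 (the reciprocal of the leading coefficient) yields the monic denominator.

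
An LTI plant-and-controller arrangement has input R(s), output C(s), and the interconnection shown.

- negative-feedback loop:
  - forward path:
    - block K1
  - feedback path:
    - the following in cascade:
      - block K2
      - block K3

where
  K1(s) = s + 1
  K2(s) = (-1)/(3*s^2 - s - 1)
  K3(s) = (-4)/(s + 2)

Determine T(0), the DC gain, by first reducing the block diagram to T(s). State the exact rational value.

Reducing step by step:

Step 1 - multiply K2, K3 (series), giving 4/(3*s^3 + 5*s^2 - 3*s - 2)
Step 2 - feedback reduction of K1, (K2*K3), giving (3*s^4 + 8*s^3 + 2*s^2 - 5*s - 2)/(3*s^3 + 5*s^2 + s + 2)
DC gain: substitute s = 0 into T(s) from step 2: T(0) = -2/2 = -1.

Answer: -1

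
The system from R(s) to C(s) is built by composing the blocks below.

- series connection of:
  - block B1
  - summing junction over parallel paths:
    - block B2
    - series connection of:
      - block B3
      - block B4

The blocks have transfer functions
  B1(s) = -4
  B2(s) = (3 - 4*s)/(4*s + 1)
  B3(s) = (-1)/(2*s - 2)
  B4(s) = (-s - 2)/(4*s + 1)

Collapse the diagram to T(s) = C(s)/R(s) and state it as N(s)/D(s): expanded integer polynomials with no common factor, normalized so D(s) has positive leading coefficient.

Reducing step by step:

1. series reduction of B3, B4 = (s + 2)/(8*s^2 - 6*s - 2)
2. add B2, (B3*B4) (parallel) = (-8*s^2 + 15*s - 4)/(8*s^2 - 6*s - 2)
3. series reduction of B1, (B2+(B3*B4)), giving the overall T(s)

Answer: (16*s^2 - 30*s + 8)/(4*s^2 - 3*s - 1)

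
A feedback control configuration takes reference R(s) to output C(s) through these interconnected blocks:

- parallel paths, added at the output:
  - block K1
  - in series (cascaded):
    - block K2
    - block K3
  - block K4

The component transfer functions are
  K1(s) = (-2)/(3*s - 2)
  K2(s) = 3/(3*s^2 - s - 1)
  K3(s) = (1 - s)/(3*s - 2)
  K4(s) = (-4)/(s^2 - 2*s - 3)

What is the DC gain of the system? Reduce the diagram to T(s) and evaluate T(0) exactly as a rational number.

Step 1: series reduction of K2, K3: (3 - 3*s)/(9*s^3 - 9*s^2 - s + 2)
Step 2: combine K1, (K2*K3), K4 in parallel: (-6*s^4 - 25*s^3 + 61*s^2 - 3*s - 23)/(9*s^5 - 27*s^4 - 10*s^3 + 31*s^2 - s - 6)
Step 2 gives the overall T(s). Then T(0) = -23/(-6) = 23/6.

Answer: 23/6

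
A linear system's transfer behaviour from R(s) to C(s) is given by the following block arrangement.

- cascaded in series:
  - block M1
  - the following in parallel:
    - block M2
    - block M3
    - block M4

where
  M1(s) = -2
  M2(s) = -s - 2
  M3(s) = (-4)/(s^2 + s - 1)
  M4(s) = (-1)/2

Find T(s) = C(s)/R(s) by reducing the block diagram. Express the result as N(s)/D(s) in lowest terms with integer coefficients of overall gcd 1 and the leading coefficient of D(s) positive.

1. combine M2, M3, M4 in parallel -> (-2*s^3 - 7*s^2 - 3*s - 3)/(2*s^2 + 2*s - 2)
2. reduce the series chain M1, (M2+M3+M4), which is the overall transfer function T(s) = C(s)/R(s) in lowest terms

Answer: (2*s^3 + 7*s^2 + 3*s + 3)/(s^2 + s - 1)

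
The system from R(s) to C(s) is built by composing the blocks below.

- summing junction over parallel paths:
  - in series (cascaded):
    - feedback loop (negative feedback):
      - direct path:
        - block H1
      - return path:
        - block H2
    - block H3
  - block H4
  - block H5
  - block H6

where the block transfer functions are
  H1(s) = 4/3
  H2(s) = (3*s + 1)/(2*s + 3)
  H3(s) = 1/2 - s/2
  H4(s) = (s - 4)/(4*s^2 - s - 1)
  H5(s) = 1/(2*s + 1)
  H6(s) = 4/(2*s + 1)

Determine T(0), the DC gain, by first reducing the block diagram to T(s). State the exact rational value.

[1] apply the feedback formula to H1, H2, giving (8*s + 12)/(18*s + 13)
[2] combine [H1/(1+H1*H2)], H3 in series, giving (-4*s^2 - 2*s + 6)/(18*s + 13)
[3] parallel reduction of ([H1/(1+H1*H2)]*H3), H4, H5, H6, giving (-32*s^5 - 24*s^4 + 452*s^3 + 92*s^2 - 334*s - 123)/(144*s^4 + 140*s^3 - 28*s^2 - 57*s - 13)
Step 3 gives the overall T(s). Then T(0) = -123/(-13) = 123/13.

Hence the answer: 123/13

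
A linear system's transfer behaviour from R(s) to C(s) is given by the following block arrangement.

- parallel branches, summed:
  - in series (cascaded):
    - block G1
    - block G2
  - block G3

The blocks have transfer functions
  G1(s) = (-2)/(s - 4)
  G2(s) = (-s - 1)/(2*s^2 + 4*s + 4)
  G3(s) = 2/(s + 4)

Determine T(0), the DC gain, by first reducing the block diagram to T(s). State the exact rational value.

The answer is 3/8.

Reasoning:
(1) combine G1, G2 in series: (s + 1)/(s^3 - 2*s^2 - 6*s - 8)
(2) combine (G1*G2), G3 in parallel: (2*s^3 - 3*s^2 - 7*s - 12)/(s^4 + 2*s^3 - 14*s^2 - 32*s - 32)
The step-2 result is T(s). Setting s = 0: T(0) = -12/(-32) = 3/8.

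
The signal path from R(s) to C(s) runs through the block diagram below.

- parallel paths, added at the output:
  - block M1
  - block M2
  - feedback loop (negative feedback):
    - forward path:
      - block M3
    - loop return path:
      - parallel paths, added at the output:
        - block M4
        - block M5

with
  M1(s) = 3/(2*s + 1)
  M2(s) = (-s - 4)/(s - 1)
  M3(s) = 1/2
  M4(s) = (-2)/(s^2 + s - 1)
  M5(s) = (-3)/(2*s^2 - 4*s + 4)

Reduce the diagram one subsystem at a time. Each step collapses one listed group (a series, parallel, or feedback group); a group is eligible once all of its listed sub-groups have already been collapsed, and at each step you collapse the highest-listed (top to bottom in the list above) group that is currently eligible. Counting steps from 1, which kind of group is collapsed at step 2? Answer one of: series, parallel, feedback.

Answer: feedback

Working:
Step 1 - combine M4, M5 in parallel
Step 2 - close the feedback loop around M3, (M4+M5)
Step 3 - sum the parallel branches M1, M2, [M3/(1+M3*(M4+M5))]
Step 2: feedback.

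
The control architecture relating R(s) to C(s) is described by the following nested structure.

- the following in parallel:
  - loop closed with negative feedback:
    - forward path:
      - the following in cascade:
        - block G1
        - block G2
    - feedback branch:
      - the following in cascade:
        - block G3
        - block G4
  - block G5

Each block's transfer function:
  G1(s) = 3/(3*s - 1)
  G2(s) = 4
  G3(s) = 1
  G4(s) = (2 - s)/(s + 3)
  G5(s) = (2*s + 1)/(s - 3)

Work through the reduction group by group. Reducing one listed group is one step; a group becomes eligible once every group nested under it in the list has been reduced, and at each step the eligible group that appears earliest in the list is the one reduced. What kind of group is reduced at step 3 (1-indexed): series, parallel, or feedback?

Reducing step by step:

Step 1: combine G1, G2 in series
Step 2: cascade G3, G4
Step 3: collapse the loop ((G1*G2) forward, (G3*G4) return)
Step 4: add [(G1*G2)/(1+(G1*G2)*(G3*G4))], G5 (parallel)
Step 3 collapses a feedback group.

Answer: feedback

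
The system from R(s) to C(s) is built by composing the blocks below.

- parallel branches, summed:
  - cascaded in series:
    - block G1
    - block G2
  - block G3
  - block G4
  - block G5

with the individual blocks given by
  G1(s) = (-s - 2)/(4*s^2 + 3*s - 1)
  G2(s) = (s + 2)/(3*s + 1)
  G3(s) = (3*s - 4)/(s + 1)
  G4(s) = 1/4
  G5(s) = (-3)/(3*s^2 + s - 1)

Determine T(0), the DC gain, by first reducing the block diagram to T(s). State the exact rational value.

Reducing step by step:

[1] combine G1, G2 in series, giving (-s^2 - 4*s - 4)/(12*s^3 + 13*s^2 - 1)
[2] parallel reduction of (G1*G2), G3, G4, G5, giving (468*s^5 - 357*s^4 - 603*s^3 - 32*s^2 + 43*s + 13)/(144*s^5 + 204*s^4 + 4*s^3 - 64*s^2 - 4*s + 4)
DC gain: substitute s = 0 into T(s) from step 2: T(0) = 13/4.

Answer: 13/4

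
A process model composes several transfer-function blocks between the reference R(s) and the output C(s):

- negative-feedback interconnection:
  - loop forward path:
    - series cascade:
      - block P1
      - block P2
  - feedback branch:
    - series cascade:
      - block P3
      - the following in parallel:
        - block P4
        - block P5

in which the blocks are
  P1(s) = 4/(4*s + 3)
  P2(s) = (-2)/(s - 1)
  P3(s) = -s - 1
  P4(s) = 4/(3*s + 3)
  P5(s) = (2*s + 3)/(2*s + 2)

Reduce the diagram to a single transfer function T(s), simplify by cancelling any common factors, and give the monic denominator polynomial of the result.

Step 1: multiply P1, P2 (series) -> (-8)/(4*s^2 - s - 3)
Step 2: sum the parallel branches P4, P5 -> (6*s + 17)/(6*s + 6)
Step 3: combine P3, (P4+P5) in series -> -s - 17/6
Step 4: collapse the loop ((P1*P2) forward, (P3*(P4+P5)) return) -> (-24)/(12*s^2 + 21*s + 59)
The result of step 4 is T(s) in lowest terms. Its denominator has leading coefficient 12; dividing the denominator through by 12 makes it monic.

Final answer: s^2 + 7*s/4 + 59/12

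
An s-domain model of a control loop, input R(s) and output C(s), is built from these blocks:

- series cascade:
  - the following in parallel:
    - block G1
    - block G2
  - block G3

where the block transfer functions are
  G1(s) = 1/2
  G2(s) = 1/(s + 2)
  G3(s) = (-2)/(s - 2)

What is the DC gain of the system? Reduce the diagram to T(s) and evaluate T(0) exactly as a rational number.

First reduce the diagram to T(s).

Step 1: parallel reduction of G1, G2 -> (s + 4)/(2*s + 4)
Step 2: combine (G1+G2), G3 in series -> (-s - 4)/(s^2 - 4)
Step 2 gives the overall T(s). Then T(0) = -4/(-4) = 1.

Answer: 1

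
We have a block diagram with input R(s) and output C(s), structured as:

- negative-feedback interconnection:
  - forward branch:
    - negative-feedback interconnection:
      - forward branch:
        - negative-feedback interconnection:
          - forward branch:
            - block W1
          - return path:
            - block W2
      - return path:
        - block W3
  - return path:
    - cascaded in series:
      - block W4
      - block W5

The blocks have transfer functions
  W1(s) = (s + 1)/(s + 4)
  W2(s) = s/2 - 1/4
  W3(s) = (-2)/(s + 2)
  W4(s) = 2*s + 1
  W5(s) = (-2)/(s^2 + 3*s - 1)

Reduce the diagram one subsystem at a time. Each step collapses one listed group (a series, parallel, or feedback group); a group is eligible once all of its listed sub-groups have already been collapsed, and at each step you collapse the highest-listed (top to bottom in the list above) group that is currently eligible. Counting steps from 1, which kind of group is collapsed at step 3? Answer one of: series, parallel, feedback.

Step 1: collapse the loop (W1 forward, W2 return)
Step 2: collapse the loop ([W1/(1+W1*W2)] forward, W3 return)
Step 3: multiply W4, W5 (series)
Step 4: collapse the loop ([[W1/(1+W1*W2)]/(1+[W1/(1+W1*W2)]*W3)] forward, (W4*W5) return)
So the answer for step 3 is series.

Therefore the answer is series.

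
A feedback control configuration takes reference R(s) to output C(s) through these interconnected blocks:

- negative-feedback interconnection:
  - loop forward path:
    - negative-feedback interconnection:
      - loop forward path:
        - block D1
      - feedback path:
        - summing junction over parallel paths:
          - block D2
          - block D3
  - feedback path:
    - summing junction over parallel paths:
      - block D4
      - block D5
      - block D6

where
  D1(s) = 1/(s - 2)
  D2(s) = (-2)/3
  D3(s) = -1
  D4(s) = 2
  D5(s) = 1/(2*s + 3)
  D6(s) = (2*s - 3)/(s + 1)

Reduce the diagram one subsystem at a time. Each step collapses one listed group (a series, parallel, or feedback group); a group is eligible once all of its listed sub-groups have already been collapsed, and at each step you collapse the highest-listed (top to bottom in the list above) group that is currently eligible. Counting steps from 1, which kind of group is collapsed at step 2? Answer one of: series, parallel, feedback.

Answer: feedback

Working:
Step 1: combine D2, D3 in parallel
Step 2: reduce the feedback loop with forward D1 and return (D2+D3)
Step 3: reduce the parallel group D4, D5, D6
Step 4: collapse the loop ([D1/(1+D1*(D2+D3))] forward, (D4+D5+D6) return)
So the answer for step 2 is feedback.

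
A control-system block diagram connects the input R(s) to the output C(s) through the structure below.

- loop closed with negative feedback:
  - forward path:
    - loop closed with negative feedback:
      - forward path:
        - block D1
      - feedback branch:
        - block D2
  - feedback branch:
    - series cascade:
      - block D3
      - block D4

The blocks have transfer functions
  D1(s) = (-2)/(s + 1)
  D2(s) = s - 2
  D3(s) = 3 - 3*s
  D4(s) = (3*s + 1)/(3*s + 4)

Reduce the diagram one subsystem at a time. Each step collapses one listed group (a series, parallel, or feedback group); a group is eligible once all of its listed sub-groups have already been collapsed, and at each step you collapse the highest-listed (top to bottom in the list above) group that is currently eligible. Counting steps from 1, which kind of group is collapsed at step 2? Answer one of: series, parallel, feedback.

Step 1: feedback reduction of D1, D2
Step 2: cascade D3, D4
Step 3: close the feedback loop around [D1/(1+D1*D2)], (D3*D4)
Step 2: series.

Hence the answer: series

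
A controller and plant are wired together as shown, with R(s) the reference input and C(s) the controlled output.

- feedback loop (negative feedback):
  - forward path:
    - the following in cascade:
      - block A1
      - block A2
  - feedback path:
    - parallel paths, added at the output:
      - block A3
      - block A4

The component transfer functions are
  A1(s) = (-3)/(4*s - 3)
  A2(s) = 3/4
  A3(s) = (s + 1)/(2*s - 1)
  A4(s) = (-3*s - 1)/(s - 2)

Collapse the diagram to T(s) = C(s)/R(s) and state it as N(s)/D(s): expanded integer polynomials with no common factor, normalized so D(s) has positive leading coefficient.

Step 1. cascade A1, A2: (-9)/(16*s - 12)
Step 2. sum the parallel branches A3, A4: (-5*s^2 - 1)/(2*s^2 - 5*s + 2)
Step 3. apply the feedback formula to (A1*A2), (A3+A4); the result is T(s) itself (integer coefficients, no common factor, positive leading denominator coefficient)

Hence the answer: (-18*s^2 + 45*s - 18)/(32*s^3 - 59*s^2 + 92*s - 15)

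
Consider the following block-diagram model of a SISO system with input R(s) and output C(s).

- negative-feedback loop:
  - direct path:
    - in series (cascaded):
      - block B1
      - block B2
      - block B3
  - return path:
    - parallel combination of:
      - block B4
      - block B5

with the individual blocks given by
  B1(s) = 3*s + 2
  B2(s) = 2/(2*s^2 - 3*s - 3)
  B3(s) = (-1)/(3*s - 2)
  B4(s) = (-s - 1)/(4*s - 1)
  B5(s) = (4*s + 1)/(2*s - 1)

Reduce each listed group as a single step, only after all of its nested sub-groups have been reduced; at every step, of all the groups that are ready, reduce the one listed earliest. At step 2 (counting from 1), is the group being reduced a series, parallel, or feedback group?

Answer: parallel

Working:
(1) multiply B1, B2, B3 (series)
(2) reduce the parallel group B4, B5
(3) apply the feedback formula to (B1*B2*B3), (B4+B5)
The group at step 2 is a parallel group.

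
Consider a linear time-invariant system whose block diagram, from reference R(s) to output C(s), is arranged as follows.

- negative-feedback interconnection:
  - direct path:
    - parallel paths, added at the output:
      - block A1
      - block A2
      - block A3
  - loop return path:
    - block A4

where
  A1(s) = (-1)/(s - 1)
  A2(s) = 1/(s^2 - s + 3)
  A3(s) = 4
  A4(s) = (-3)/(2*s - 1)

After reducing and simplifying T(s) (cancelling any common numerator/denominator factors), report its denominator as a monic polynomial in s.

[1] reduce the parallel group A1, A2, A3 -> (4*s^3 - 9*s^2 + 18*s - 16)/(s^3 - 2*s^2 + 4*s - 3)
[2] collapse the loop ((A1+A2+A3) forward, A4 return) -> (8*s^4 - 22*s^3 + 45*s^2 - 50*s + 16)/(2*s^4 - 17*s^3 + 37*s^2 - 64*s + 51)
T(s) is the step-2 result (common factors already cancelled). Leading coefficient of the denominator: 2. Divide through by 2 for the monic polynomial.

Hence the answer: s^4 - 17*s^3/2 + 37*s^2/2 - 32*s + 51/2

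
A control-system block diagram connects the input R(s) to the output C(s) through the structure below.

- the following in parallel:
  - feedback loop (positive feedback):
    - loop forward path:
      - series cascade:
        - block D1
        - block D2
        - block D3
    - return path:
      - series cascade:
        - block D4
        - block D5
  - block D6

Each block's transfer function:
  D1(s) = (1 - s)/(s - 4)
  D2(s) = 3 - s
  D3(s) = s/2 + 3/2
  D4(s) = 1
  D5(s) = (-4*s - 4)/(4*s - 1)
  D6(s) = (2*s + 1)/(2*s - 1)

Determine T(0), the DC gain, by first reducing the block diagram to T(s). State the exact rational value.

Answer: -53/44

Working:
Step 1 - combine D1, D2, D3 in series -> (s^3 - s^2 - 9*s + 9)/(2*s - 8)
Step 2 - combine D4, D5 in series -> (-4*s - 4)/(4*s - 1)
Step 3 - apply the feedback formula to (D1*D2*D3), (D4*D5) -> (4*s^4 - 5*s^3 - 35*s^2 + 45*s - 9)/(4*s^4 - 32*s^2 - 34*s + 44)
Step 4 - reduce the parallel group [(D1*D2*D3)/(1-(D1*D2*D3)*(D4*D5))], D6 -> (16*s^5 - 10*s^4 - 129*s^3 + 25*s^2 - 9*s + 53)/(8*s^5 - 4*s^4 - 64*s^3 - 36*s^2 + 122*s - 44)
The step-4 result is T(s). Setting s = 0: T(0) = 53/(-44) = -53/44.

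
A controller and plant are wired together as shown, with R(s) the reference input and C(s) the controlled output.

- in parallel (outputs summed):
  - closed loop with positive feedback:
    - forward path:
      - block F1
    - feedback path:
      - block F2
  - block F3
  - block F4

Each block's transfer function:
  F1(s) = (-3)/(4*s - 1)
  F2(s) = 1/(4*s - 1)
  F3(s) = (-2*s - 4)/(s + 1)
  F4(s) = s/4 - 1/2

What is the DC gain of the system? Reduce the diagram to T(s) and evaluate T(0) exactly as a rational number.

Answer: -15/4

Working:
[1] collapse the loop (F1 forward, F2 return) gives (3 - 12*s)/(16*s^2 - 8*s + 4)
[2] sum the parallel branches [F1/(1-F1*F2)], F3, F4 gives (4*s^4 - 38*s^3 - 65*s^2 + 18*s - 15)/(16*s^3 + 8*s^2 - 4*s + 4)
Step 2 gives the overall T(s). Then T(0) = -15/4.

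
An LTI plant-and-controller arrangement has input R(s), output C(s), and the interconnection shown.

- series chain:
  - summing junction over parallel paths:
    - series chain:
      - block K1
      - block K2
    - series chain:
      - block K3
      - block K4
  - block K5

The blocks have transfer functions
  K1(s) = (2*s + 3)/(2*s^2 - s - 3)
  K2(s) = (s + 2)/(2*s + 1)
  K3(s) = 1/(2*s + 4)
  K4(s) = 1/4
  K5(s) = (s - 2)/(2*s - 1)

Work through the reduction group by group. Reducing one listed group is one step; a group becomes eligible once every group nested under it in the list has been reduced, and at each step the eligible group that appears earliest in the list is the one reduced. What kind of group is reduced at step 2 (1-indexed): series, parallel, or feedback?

The answer is series.

Reasoning:
[1] reduce the series chain K1, K2
[2] cascade K3, K4
[3] combine (K1*K2), (K3*K4) in parallel
[4] cascade ((K1*K2)+(K3*K4)), K5
Step 2 collapses a series group.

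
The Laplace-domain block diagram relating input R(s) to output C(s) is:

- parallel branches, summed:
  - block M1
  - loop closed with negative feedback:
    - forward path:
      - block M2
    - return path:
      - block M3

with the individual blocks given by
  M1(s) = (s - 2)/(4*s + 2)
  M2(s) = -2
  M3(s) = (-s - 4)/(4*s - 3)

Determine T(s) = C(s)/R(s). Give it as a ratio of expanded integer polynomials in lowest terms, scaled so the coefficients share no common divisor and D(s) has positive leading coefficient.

Answer: (-26*s^2 + s + 2)/(24*s^2 + 32*s + 10)

Working:
(1) feedback reduction of M2, M3; result (6 - 8*s)/(6*s + 5)
(2) combine M1, [M2/(1+M2*M3)] in parallel; the result is T(s) itself (integer coefficients, no common factor, positive leading denominator coefficient)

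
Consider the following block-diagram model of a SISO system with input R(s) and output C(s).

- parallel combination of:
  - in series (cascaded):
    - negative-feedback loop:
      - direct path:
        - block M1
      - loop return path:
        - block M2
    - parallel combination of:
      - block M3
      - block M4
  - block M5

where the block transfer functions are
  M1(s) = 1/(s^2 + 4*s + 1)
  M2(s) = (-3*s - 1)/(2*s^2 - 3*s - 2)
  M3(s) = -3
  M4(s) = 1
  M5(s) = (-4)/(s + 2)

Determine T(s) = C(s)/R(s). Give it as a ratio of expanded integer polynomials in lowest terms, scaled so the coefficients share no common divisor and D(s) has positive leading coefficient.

Answer: (-8*s^4 - 24*s^3 + 46*s^2 + 72*s + 20)/(2*s^5 + 9*s^4 - 2*s^3 - 38*s^2 - 31*s - 6)

Working:
Step 1 - reduce the feedback loop with forward M1 and return M2; result (2*s^2 - 3*s - 2)/(2*s^4 + 5*s^3 - 12*s^2 - 14*s - 3)
Step 2 - parallel reduction of M3, M4; result -2
Step 3 - multiply [M1/(1+M1*M2)], (M3+M4) (series); result (-4*s^2 + 6*s + 4)/(2*s^4 + 5*s^3 - 12*s^2 - 14*s - 3)
Step 4 - parallel reduction of ([M1/(1+M1*M2)]*(M3+M4)), M5, which is the overall transfer function T(s) = C(s)/R(s) in lowest terms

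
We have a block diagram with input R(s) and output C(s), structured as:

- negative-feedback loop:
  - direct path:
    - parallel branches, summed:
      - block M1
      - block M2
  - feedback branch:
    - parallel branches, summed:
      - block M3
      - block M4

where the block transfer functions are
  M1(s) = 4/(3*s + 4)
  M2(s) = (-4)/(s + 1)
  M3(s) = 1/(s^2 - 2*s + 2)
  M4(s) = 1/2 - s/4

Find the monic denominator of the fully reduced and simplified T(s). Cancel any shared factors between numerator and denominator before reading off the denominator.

1. add M1, M2 (parallel): (-8*s - 12)/(3*s^2 + 7*s + 4)
2. parallel reduction of M3, M4: (-s^3 + 4*s^2 - 6*s + 8)/(4*s^2 - 8*s + 8)
3. reduce the feedback loop with forward (M1+M2) and return (M3+M4): (-8*s^3 + 4*s^2 + 8*s - 24)/(5*s^4 - 4*s^3 - 4*s^2 + 8*s - 16)
The result of step 3 is T(s) in lowest terms. Its denominator has leading coefficient 5; dividing the denominator through by 5 makes it monic.

Hence the answer: s^4 - 4*s^3/5 - 4*s^2/5 + 8*s/5 - 16/5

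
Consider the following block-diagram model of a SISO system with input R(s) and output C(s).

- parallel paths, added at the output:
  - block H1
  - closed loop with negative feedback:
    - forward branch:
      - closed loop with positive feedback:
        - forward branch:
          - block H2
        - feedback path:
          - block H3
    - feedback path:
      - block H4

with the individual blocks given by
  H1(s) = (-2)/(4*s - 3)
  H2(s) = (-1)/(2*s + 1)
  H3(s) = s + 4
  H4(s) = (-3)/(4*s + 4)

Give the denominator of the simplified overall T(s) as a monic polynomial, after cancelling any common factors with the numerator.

Step 1: feedback reduction of H2, H3 -> (-1)/(3*s + 5)
Step 2: apply the feedback formula to [H2/(1-H2*H3)], H4 -> (-4*s - 4)/(12*s^2 + 32*s + 23)
Step 3: parallel reduction of H1, [[H2/(1-H2*H3)]/(1+[H2/(1-H2*H3)]*H4)] -> (-40*s^2 - 68*s - 34)/(48*s^3 + 92*s^2 - 4*s - 69)
Step 3 gives the fully reduced T(s), with no common factor left to cancel. The denominator's leading coefficient is 48, so divide each of its coefficients by 48 to get the monic form.

Final answer: s^3 + 23*s^2/12 - s/12 - 23/16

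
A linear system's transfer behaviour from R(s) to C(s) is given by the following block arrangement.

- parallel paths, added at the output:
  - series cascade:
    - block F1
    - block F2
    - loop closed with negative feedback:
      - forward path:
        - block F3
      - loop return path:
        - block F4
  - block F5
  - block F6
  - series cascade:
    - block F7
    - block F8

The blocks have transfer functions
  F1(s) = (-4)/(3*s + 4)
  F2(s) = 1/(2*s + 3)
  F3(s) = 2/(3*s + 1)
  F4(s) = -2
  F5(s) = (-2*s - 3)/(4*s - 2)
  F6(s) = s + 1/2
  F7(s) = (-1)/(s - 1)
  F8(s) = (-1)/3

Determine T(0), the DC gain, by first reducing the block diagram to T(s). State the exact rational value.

Step 1 - feedback reduction of F3, F4, giving 2/(3*s - 3)
Step 2 - reduce the series chain F1, F2, [F3/(1+F3*F4)], giving (-8)/(18*s^3 + 33*s^2 - 15*s - 36)
Step 3 - combine F7, F8 in series, giving 1/(3*s - 3)
Step 4 - reduce the parallel group (F1*F2*[F3/(1+F3*F4)]), F5, F6, (F7*F8), giving (36*s^5 + 48*s^4 - 87*s^3 - 95*s^2 + 57*s + 68)/(36*s^4 + 48*s^3 - 63*s^2 - 57*s + 36)
Evaluating the step-4 result (the overall T(s)) at s = 0 gives T(0) = 68/36 = 17/9.

Therefore the answer is 17/9.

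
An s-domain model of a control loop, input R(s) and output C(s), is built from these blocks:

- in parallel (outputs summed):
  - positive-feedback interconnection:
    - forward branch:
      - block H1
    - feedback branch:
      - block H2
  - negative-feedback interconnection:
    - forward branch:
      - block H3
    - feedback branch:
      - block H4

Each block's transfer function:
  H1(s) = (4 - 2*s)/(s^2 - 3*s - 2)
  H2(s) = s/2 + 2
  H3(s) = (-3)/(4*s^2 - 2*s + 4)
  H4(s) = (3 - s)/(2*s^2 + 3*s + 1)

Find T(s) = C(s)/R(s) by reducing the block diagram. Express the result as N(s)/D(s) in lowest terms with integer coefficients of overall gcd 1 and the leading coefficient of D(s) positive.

Reducing step by step:

Step 1: collapse the loop (H1 forward, H2 return), giving (4 - 2*s)/(2*s^2 - s - 10)
Step 2: reduce the feedback loop with forward H3 and return H4, giving (-6*s^2 - 9*s - 3)/(8*s^4 + 8*s^3 + 6*s^2 + 13*s - 5)
Step 3: sum the parallel branches [H1/(1-H1*H2)], [H3/(1+H3*H4)], giving the overall T(s)

Answer: (-16*s^5 + 4*s^4 + 8*s^3 + 61*s^2 + 155*s + 10)/(16*s^6 + 8*s^5 - 76*s^4 - 60*s^3 - 83*s^2 - 125*s + 50)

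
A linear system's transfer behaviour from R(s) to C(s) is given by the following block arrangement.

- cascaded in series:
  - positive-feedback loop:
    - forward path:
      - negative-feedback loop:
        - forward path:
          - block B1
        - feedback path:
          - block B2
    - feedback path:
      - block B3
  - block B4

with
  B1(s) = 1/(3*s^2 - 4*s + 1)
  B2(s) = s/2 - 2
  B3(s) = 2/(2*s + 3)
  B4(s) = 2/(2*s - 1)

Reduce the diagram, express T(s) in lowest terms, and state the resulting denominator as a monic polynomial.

1. apply the feedback formula to B1, B2, giving 2/(6*s^2 - 7*s - 2)
2. collapse the loop ([B1/(1+B1*B2)] forward, B3 return), giving (4*s + 6)/(12*s^3 + 4*s^2 - 25*s - 10)
3. cascade [[B1/(1+B1*B2)]/(1-[B1/(1+B1*B2)]*B3)], B4, giving (8*s + 12)/(24*s^4 - 4*s^3 - 54*s^2 + 5*s + 10)
Step 3 gives the fully reduced T(s), with no common factor left to cancel. The denominator's leading coefficient is 24, so divide each of its coefficients by 24 to get the monic form.

Answer: s^4 - s^3/6 - 9*s^2/4 + 5*s/24 + 5/12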